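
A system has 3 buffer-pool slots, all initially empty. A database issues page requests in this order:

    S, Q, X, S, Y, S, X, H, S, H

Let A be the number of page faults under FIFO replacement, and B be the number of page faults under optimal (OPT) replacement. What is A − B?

1

Under FIFO: F F F . F F . F . . → 6 faults.
Under OPT: F F F . F . . F . . → 5 faults.
A − B = 6 − 5 = 1.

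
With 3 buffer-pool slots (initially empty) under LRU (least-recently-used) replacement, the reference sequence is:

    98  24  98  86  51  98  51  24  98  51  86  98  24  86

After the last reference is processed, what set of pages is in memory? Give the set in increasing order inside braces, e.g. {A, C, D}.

98 → miss, frames [98]
24 → miss, frames [98, 24]
98 → hit
86 → miss, frames [24, 98, 86]
51 → miss, evict 24, frames [98, 86, 51]
98 → hit
51 → hit
24 → miss, evict 86, frames [98, 51, 24]
98 → hit
51 → hit
86 → miss, evict 24, frames [98, 51, 86]
98 → hit
24 → miss, evict 51, frames [86, 98, 24]
86 → hit

{24, 86, 98}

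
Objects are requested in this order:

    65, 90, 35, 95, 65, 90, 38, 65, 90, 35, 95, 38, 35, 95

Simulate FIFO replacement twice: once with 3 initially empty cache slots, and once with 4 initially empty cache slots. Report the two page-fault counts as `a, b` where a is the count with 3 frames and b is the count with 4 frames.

9, 10

3 frames: F F F F F F F . . F F . . . → 9 faults.
4 frames: F F F F . . F F F F F F . . → 10 faults.
10 > 9: adding a frame increased faults — Belady's anomaly.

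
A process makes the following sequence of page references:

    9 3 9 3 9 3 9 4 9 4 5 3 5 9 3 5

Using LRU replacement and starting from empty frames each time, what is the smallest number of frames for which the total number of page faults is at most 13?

2

f=1: 16 faults
f=2: 8 faults
f=3: 6 faults
f=4: 4 faults
Smallest f with faults ≤ 13 is 2.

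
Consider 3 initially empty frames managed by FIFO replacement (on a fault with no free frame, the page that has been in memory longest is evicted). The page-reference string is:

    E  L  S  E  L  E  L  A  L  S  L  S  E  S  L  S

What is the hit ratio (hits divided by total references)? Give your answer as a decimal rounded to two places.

0.56

E -> fault, frames (E)
L -> fault, frames (E L)
S -> fault, frames (E L S)
E -> hit
L -> hit
E -> hit
L -> hit
A -> fault, evict E, frames (L S A)
L -> hit
S -> hit
L -> hit
S -> hit
E -> fault, evict L, frames (S A E)
S -> hit
L -> fault, evict S, frames (A E L)
S -> fault, evict A, frames (E L S)
Hits: 9 of 16 references → 9/16 = 0.5625.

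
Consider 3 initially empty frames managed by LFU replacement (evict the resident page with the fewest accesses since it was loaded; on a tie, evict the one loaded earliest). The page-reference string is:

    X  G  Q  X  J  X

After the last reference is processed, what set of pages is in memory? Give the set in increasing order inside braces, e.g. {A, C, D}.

X -> miss, frames (X)
G -> miss, frames (X G)
Q -> miss, frames (X G Q)
X -> hit
J -> miss, evict G, frames (X Q J)
X -> hit

{J, Q, X}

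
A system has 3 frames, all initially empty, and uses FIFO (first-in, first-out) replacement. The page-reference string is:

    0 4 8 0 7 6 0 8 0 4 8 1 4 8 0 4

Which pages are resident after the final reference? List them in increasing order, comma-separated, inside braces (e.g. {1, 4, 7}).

0: miss, frames (0)
4: miss, frames (0 4)
8: miss, frames (0 4 8)
0: hit
7: miss, evict 0, frames (4 8 7)
6: miss, evict 4, frames (8 7 6)
0: miss, evict 8, frames (7 6 0)
8: miss, evict 7, frames (6 0 8)
0: hit
4: miss, evict 6, frames (0 8 4)
8: hit
1: miss, evict 0, frames (8 4 1)
4: hit
8: hit
0: miss, evict 8, frames (4 1 0)
4: hit

{0, 1, 4}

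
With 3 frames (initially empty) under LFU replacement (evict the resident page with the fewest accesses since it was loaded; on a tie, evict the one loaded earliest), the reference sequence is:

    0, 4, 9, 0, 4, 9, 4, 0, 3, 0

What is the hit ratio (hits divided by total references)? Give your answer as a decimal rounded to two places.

0 -> fault, frames (0)
4 -> fault, frames (0 4)
9 -> fault, frames (0 4 9)
0 -> hit
4 -> hit
9 -> hit
4 -> hit
0 -> hit
3 -> fault, evict 9, frames (0 4 3)
0 -> hit
Hits: 6 of 10 references → 6/10 = 0.6000.

0.60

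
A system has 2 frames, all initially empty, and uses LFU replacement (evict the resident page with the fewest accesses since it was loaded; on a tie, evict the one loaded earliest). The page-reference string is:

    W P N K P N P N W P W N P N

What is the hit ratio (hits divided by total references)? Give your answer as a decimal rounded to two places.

0.29

W → miss, frames (W)
P → miss, frames (W P)
N → miss, evict W, frames (P N)
K → miss, evict P, frames (N K)
P → miss, evict N, frames (K P)
N → miss, evict K, frames (P N)
P → hit
N → hit
W → miss, evict P, frames (N W)
P → miss, evict W, frames (N P)
W → miss, evict P, frames (N W)
N → hit
P → miss, evict W, frames (N P)
N → hit
Hits: 4 of 14 references → 4/14 = 0.2857.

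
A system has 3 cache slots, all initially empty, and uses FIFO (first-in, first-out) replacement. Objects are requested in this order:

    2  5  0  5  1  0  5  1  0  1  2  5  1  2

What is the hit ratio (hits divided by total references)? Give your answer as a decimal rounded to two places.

2: fault, frames {2}
5: fault, frames {2,5}
0: fault, frames {2,5,0}
5: hit
1: fault, evict 2, frames {5,0,1}
0: hit
5: hit
1: hit
0: hit
1: hit
2: fault, evict 5, frames {0,1,2}
5: fault, evict 0, frames {1,2,5}
1: hit
2: hit
Hits: 8 of 14 references → 8/14 = 0.5714.

0.57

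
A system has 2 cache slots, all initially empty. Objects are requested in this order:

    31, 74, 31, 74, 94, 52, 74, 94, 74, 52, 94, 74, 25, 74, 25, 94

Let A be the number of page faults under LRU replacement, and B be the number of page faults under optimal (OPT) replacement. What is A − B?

Under LRU: F F . . F F F F . F F F F . . F → 11 faults.
Under OPT: F F . . F F . F . F . F F . . F → 9 faults.
A − B = 11 − 9 = 2.

2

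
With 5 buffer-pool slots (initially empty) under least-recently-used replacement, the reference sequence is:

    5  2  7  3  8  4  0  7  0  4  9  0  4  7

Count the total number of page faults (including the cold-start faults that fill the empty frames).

8

5 -> fault, frames (5)
2 -> fault, frames (5 2)
7 -> fault, frames (5 2 7)
3 -> fault, frames (5 2 7 3)
8 -> fault, frames (5 2 7 3 8)
4 -> fault, evict 5, frames (2 7 3 8 4)
0 -> fault, evict 2, frames (7 3 8 4 0)
7 -> hit
0 -> hit
4 -> hit
9 -> fault, evict 3, frames (8 7 0 4 9)
0 -> hit
4 -> hit
7 -> hit
Page faults: 8.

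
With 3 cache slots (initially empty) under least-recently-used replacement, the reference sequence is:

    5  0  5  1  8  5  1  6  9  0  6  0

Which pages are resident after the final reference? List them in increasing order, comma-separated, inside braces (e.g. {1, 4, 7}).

5: fault, frames {5}
0: fault, frames {5,0}
5: hit
1: fault, frames {0,5,1}
8: fault, evict 0, frames {5,1,8}
5: hit
1: hit
6: fault, evict 8, frames {5,1,6}
9: fault, evict 5, frames {1,6,9}
0: fault, evict 1, frames {6,9,0}
6: hit
0: hit

{0, 6, 9}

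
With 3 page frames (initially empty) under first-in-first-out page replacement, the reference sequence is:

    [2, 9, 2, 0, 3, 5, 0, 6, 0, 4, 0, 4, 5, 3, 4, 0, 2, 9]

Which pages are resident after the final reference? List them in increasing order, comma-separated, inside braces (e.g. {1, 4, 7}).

2: miss, frames (2)
9: miss, frames (2 9)
2: hit
0: miss, frames (2 9 0)
3: miss, evict 2, frames (9 0 3)
5: miss, evict 9, frames (0 3 5)
0: hit
6: miss, evict 0, frames (3 5 6)
0: miss, evict 3, frames (5 6 0)
4: miss, evict 5, frames (6 0 4)
0: hit
4: hit
5: miss, evict 6, frames (0 4 5)
3: miss, evict 0, frames (4 5 3)
4: hit
0: miss, evict 4, frames (5 3 0)
2: miss, evict 5, frames (3 0 2)
9: miss, evict 3, frames (0 2 9)

{0, 2, 9}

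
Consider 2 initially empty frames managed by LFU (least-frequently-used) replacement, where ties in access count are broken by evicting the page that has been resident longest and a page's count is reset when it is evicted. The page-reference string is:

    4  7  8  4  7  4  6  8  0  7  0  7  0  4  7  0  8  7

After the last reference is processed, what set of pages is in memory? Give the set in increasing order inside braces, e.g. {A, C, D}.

{4, 7}

4: fault, frames [4]
7: fault, frames [4, 7]
8: fault, evict 4, frames [7, 8]
4: fault, evict 7, frames [8, 4]
7: fault, evict 8, frames [4, 7]
4: hit
6: fault, evict 7, frames [4, 6]
8: fault, evict 6, frames [4, 8]
0: fault, evict 8, frames [4, 0]
7: fault, evict 0, frames [4, 7]
0: fault, evict 7, frames [4, 0]
7: fault, evict 0, frames [4, 7]
0: fault, evict 7, frames [4, 0]
4: hit
7: fault, evict 0, frames [4, 7]
0: fault, evict 7, frames [4, 0]
8: fault, evict 0, frames [4, 8]
7: fault, evict 8, frames [4, 7]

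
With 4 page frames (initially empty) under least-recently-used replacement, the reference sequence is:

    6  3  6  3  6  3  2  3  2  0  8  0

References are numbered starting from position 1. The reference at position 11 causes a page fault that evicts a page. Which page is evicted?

6

pos 1: 6 → fault, frames (6)
pos 2: 3 → fault, frames (6 3)
pos 3: 6 → hit
pos 4: 3 → hit
pos 5: 6 → hit
pos 6: 3 → hit
pos 7: 2 → fault, frames (6 3 2)
pos 8: 3 → hit
pos 9: 2 → hit
pos 10: 0 → fault, frames (6 3 2 0)
pos 11: 8 → fault, evict 6, frames (3 2 0 8)
At position 11, page 6 is evicted.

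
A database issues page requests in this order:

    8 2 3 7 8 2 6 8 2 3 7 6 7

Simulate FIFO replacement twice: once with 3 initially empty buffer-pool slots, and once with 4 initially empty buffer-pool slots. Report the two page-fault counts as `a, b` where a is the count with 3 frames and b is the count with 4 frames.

9, 10

3 frames: F F F F F F F . . F F . . → 9 faults.
4 frames: F F F F . . F F F F F F . → 10 faults.
10 > 9: adding a frame increased faults — Belady's anomaly.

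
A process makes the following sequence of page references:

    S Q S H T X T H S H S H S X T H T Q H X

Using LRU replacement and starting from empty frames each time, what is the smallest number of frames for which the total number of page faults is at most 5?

5

f=1: 20 faults
f=2: 13 faults
f=3: 11 faults
f=4: 6 faults
f=5: 5 faults
Smallest f with faults ≤ 5 is 5.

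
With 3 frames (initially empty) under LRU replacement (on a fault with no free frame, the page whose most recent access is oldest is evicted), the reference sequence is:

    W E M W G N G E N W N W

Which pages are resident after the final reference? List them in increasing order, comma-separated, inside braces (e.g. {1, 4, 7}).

{E, N, W}

W -> miss, frames {W}
E -> miss, frames {W,E}
M -> miss, frames {W,E,M}
W -> hit
G -> miss, evict E, frames {M,W,G}
N -> miss, evict M, frames {W,G,N}
G -> hit
E -> miss, evict W, frames {N,G,E}
N -> hit
W -> miss, evict G, frames {E,N,W}
N -> hit
W -> hit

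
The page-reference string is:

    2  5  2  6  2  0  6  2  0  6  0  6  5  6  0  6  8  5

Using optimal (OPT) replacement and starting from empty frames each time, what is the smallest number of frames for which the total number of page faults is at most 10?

2

f=1: 18 faults
f=2: 10 faults
f=3: 6 faults
f=4: 5 faults
f=5: 5 faults
Smallest f with faults ≤ 10 is 2.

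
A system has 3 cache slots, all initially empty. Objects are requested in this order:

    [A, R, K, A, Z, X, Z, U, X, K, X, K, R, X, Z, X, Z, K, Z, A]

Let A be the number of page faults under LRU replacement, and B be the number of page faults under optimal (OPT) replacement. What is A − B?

2

Under LRU: F F F . F F . F . F . . F . F . . F . F → 11 faults.
Under OPT: F F F . F F . F . . . . F . F . . . . F → 9 faults.
A − B = 11 − 9 = 2.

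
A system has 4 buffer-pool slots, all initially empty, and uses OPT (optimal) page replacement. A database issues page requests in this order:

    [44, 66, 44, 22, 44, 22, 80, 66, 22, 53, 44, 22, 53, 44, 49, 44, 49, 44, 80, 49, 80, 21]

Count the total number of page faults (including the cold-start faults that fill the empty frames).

7

44 -> fault, frames {44}
66 -> fault, frames {44,66}
44 -> hit
22 -> fault, frames {44,66,22}
44 -> hit
22 -> hit
80 -> fault, frames {44,66,22,80}
66 -> hit
22 -> hit
53 -> fault, evict 66, frames {44,22,80,53}
44 -> hit
22 -> hit
53 -> hit
44 -> hit
49 -> fault, evict 53, frames {44,22,80,49}
44 -> hit
49 -> hit
44 -> hit
80 -> hit
49 -> hit
80 -> hit
21 -> fault, evict 49, frames {44,22,80,21}
Page faults: 7.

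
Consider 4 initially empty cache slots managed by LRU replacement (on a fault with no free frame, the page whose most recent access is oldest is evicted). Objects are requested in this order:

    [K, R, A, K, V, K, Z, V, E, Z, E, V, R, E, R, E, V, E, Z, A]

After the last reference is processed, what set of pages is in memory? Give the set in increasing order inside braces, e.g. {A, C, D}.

K → fault, frames {K}
R → fault, frames {K,R}
A → fault, frames {K,R,A}
K → hit
V → fault, frames {R,A,K,V}
K → hit
Z → fault, evict R, frames {A,V,K,Z}
V → hit
E → fault, evict A, frames {K,Z,V,E}
Z → hit
E → hit
V → hit
R → fault, evict K, frames {Z,E,V,R}
E → hit
R → hit
E → hit
V → hit
E → hit
Z → hit
A → fault, evict R, frames {V,E,Z,A}

{A, E, V, Z}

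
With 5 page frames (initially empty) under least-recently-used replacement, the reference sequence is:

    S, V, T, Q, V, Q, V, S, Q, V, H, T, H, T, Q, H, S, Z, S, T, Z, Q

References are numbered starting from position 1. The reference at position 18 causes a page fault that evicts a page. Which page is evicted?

pos 1: S: fault, frames (S)
pos 2: V: fault, frames (S V)
pos 3: T: fault, frames (S V T)
pos 4: Q: fault, frames (S V T Q)
pos 5: V: hit
pos 6: Q: hit
pos 7: V: hit
pos 8: S: hit
pos 9: Q: hit
pos 10: V: hit
pos 11: H: fault, frames (T S Q V H)
pos 12: T: hit
pos 13: H: hit
pos 14: T: hit
pos 15: Q: hit
pos 16: H: hit
pos 17: S: hit
pos 18: Z: fault, evict V, frames (T Q H S Z)
At position 18, page V is evicted.

V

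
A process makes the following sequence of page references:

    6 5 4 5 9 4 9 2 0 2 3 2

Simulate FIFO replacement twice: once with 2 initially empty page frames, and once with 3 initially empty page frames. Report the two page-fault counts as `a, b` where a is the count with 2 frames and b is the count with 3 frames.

8, 7

2 frames: F F F . F . . F F . F F → 8 faults.
3 frames: F F F . F . . F F . F . → 7 faults.
7 < 8: adding a frame reduced faults, as is typical.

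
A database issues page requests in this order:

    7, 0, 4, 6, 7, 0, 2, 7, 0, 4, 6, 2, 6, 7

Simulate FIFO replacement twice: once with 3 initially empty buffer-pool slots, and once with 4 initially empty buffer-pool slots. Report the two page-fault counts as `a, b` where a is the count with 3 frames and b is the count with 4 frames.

3 frames: F F F F F F F . . F F . . F → 10 faults.
4 frames: F F F F . . F F F F F F . F → 11 faults.
11 > 10: adding a frame increased faults — Belady's anomaly.

10, 11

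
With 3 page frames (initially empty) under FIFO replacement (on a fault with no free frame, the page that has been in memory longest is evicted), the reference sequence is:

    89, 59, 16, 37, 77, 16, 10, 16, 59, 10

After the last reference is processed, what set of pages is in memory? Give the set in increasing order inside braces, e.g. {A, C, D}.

{10, 16, 59}

89 → fault, frames [89]
59 → fault, frames [89, 59]
16 → fault, frames [89, 59, 16]
37 → fault, evict 89, frames [59, 16, 37]
77 → fault, evict 59, frames [16, 37, 77]
16 → hit
10 → fault, evict 16, frames [37, 77, 10]
16 → fault, evict 37, frames [77, 10, 16]
59 → fault, evict 77, frames [10, 16, 59]
10 → hit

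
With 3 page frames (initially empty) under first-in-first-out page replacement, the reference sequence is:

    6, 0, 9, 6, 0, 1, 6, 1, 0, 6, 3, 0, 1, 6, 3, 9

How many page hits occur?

6 → fault, frames [6]
0 → fault, frames [6, 0]
9 → fault, frames [6, 0, 9]
6 → hit
0 → hit
1 → fault, evict 6, frames [0, 9, 1]
6 → fault, evict 0, frames [9, 1, 6]
1 → hit
0 → fault, evict 9, frames [1, 6, 0]
6 → hit
3 → fault, evict 1, frames [6, 0, 3]
0 → hit
1 → fault, evict 6, frames [0, 3, 1]
6 → fault, evict 0, frames [3, 1, 6]
3 → hit
9 → fault, evict 3, frames [1, 6, 9]
Hits: 6.

6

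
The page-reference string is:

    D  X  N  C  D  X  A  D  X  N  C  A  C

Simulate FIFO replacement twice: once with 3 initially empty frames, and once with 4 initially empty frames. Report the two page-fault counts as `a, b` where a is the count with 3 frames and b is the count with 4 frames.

9, 10

3 frames: F F F F F F F . . F F . . → 9 faults.
4 frames: F F F F . . F F F F F F . → 10 faults.
10 > 9: adding a frame increased faults — Belady's anomaly.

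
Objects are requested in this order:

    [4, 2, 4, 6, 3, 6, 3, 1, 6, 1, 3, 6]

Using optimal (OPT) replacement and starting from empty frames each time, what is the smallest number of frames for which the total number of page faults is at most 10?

2

f=1: 12 faults
f=2: 6 faults
f=3: 5 faults
f=4: 5 faults
f=5: 5 faults
Smallest f with faults ≤ 10 is 2.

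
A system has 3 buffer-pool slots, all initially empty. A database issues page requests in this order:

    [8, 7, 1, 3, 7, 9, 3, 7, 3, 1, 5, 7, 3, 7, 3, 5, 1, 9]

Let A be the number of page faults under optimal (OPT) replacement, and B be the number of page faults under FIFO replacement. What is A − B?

Under OPT: F F F F . F . . . F F . . . . . F F → 9 faults.
Under FIFO: F F F F . F . F . F F . F F . . F F → 12 faults.
A − B = 9 − 12 = -3.

-3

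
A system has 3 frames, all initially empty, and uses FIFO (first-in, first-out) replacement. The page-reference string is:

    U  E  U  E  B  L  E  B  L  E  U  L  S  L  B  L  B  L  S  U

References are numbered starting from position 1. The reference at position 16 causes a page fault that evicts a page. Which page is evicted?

pos 1: U -> miss, frames [U]
pos 2: E -> miss, frames [U, E]
pos 3: U -> hit
pos 4: E -> hit
pos 5: B -> miss, frames [U, E, B]
pos 6: L -> miss, evict U, frames [E, B, L]
pos 7: E -> hit
pos 8: B -> hit
pos 9: L -> hit
pos 10: E -> hit
pos 11: U -> miss, evict E, frames [B, L, U]
pos 12: L -> hit
pos 13: S -> miss, evict B, frames [L, U, S]
pos 14: L -> hit
pos 15: B -> miss, evict L, frames [U, S, B]
pos 16: L -> miss, evict U, frames [S, B, L]
At position 16, page U is evicted.

U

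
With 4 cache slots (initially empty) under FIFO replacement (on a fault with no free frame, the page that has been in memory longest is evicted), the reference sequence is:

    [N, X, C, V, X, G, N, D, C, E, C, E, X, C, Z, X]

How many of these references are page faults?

N -> miss, frames (N)
X -> miss, frames (N X)
C -> miss, frames (N X C)
V -> miss, frames (N X C V)
X -> hit
G -> miss, evict N, frames (X C V G)
N -> miss, evict X, frames (C V G N)
D -> miss, evict C, frames (V G N D)
C -> miss, evict V, frames (G N D C)
E -> miss, evict G, frames (N D C E)
C -> hit
E -> hit
X -> miss, evict N, frames (D C E X)
C -> hit
Z -> miss, evict D, frames (C E X Z)
X -> hit
Page faults: 11.

11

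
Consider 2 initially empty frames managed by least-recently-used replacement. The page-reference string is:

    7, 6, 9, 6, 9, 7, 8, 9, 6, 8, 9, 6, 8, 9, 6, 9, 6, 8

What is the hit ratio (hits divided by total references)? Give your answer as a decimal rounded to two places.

0.22

7 -> fault, frames (7)
6 -> fault, frames (7 6)
9 -> fault, evict 7, frames (6 9)
6 -> hit
9 -> hit
7 -> fault, evict 6, frames (9 7)
8 -> fault, evict 9, frames (7 8)
9 -> fault, evict 7, frames (8 9)
6 -> fault, evict 8, frames (9 6)
8 -> fault, evict 9, frames (6 8)
9 -> fault, evict 6, frames (8 9)
6 -> fault, evict 8, frames (9 6)
8 -> fault, evict 9, frames (6 8)
9 -> fault, evict 6, frames (8 9)
6 -> fault, evict 8, frames (9 6)
9 -> hit
6 -> hit
8 -> fault, evict 9, frames (6 8)
Hits: 4 of 18 references → 4/18 = 0.2222.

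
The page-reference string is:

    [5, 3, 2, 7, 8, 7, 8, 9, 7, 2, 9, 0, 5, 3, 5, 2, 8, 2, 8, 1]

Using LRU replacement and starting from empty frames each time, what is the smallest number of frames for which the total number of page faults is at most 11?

f=1: 20 faults
f=2: 15 faults
f=3: 13 faults
f=4: 12 faults
f=5: 11 faults
f=6: 11 faults
f=7: 8 faults
f=8: 8 faults
Smallest f with faults ≤ 11 is 5.

5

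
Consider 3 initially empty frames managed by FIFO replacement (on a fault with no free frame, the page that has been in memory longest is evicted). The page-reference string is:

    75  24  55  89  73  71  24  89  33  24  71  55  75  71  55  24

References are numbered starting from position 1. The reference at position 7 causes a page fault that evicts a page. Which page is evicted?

pos 1: 75 → fault, frames [75]
pos 2: 24 → fault, frames [75, 24]
pos 3: 55 → fault, frames [75, 24, 55]
pos 4: 89 → fault, evict 75, frames [24, 55, 89]
pos 5: 73 → fault, evict 24, frames [55, 89, 73]
pos 6: 71 → fault, evict 55, frames [89, 73, 71]
pos 7: 24 → fault, evict 89, frames [73, 71, 24]
At position 7, page 89 is evicted.

89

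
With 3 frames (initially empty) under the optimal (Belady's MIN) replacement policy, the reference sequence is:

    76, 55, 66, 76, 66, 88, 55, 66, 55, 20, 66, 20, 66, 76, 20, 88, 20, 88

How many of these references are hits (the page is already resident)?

76 -> miss, frames {76}
55 -> miss, frames {76,55}
66 -> miss, frames {76,55,66}
76 -> hit
66 -> hit
88 -> miss, evict 76, frames {55,66,88}
55 -> hit
66 -> hit
55 -> hit
20 -> miss, evict 55, frames {66,88,20}
66 -> hit
20 -> hit
66 -> hit
76 -> miss, evict 66, frames {88,20,76}
20 -> hit
88 -> hit
20 -> hit
88 -> hit
Hits: 12.

12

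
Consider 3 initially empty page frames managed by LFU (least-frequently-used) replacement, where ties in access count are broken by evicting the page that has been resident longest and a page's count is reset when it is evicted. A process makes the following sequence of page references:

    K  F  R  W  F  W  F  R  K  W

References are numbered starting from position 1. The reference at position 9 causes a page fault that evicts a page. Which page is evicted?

R

pos 1: K: miss, frames (K)
pos 2: F: miss, frames (K F)
pos 3: R: miss, frames (K F R)
pos 4: W: miss, evict K, frames (F R W)
pos 5: F: hit
pos 6: W: hit
pos 7: F: hit
pos 8: R: hit
pos 9: K: miss, evict R, frames (F W K)
At position 9, page R is evicted.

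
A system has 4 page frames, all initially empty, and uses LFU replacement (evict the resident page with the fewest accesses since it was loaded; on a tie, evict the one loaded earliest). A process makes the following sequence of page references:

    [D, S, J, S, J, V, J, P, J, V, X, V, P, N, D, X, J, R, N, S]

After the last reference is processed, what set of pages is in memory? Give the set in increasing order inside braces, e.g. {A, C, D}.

D -> miss, frames (D)
S -> miss, frames (D S)
J -> miss, frames (D S J)
S -> hit
J -> hit
V -> miss, frames (D S J V)
J -> hit
P -> miss, evict D, frames (S J V P)
J -> hit
V -> hit
X -> miss, evict P, frames (S J V X)
V -> hit
P -> miss, evict X, frames (S J V P)
N -> miss, evict P, frames (S J V N)
D -> miss, evict N, frames (S J V D)
X -> miss, evict D, frames (S J V X)
J -> hit
R -> miss, evict X, frames (S J V R)
N -> miss, evict R, frames (S J V N)
S -> hit

{J, N, S, V}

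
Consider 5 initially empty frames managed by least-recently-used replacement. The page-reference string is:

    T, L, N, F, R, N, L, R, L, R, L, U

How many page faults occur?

6

T → fault, frames {T}
L → fault, frames {T,L}
N → fault, frames {T,L,N}
F → fault, frames {T,L,N,F}
R → fault, frames {T,L,N,F,R}
N → hit
L → hit
R → hit
L → hit
R → hit
L → hit
U → fault, evict T, frames {F,N,R,L,U}
Page faults: 6.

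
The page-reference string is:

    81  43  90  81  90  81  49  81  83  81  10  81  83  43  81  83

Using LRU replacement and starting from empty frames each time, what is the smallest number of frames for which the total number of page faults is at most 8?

3

f=1: 16 faults
f=2: 11 faults
f=3: 7 faults
f=4: 7 faults
f=5: 7 faults
f=6: 6 faults
Smallest f with faults ≤ 8 is 3.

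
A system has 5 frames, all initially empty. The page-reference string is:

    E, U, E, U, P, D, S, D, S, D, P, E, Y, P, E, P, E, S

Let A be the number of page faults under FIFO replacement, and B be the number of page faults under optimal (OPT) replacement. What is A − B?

1

Under FIFO: F F . . F F F . . . . . F . F . . . → 7 faults.
Under OPT: F F . . F F F . . . . . F . . . . . → 6 faults.
A − B = 7 − 6 = 1.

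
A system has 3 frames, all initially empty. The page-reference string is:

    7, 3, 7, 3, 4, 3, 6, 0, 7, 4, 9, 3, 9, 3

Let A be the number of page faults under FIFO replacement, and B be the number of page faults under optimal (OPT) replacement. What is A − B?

2

Under FIFO: F F . . F . F F F F F F . . → 9 faults.
Under OPT: F F . . F . F F . . F F . . → 7 faults.
A − B = 9 − 7 = 2.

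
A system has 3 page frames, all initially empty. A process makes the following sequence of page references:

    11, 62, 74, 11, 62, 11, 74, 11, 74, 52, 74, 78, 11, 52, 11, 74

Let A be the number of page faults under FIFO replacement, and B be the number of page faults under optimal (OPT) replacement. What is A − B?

Under FIFO: F F F . . . . . . F . F F . . F → 7 faults.
Under OPT: F F F . . . . . . F . F . . . F → 6 faults.
A − B = 7 − 6 = 1.

1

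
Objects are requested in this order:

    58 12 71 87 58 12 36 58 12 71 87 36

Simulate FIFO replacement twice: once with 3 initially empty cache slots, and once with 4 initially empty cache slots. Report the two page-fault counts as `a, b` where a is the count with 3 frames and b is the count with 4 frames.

3 frames: F F F F F F F . . F F . → 9 faults.
4 frames: F F F F . . F F F F F F → 10 faults.
10 > 9: adding a frame increased faults — Belady's anomaly.

9, 10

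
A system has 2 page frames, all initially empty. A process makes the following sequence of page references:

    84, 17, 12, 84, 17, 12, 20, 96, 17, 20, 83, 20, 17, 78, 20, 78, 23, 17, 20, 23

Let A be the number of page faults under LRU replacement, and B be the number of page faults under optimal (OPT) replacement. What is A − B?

Under LRU: F F F F F F F F F F F . F F F . F F F F → 18 faults.
Under OPT: F F F . F . F F . F F . F F . . F F . F → 13 faults.
A − B = 18 − 13 = 5.

5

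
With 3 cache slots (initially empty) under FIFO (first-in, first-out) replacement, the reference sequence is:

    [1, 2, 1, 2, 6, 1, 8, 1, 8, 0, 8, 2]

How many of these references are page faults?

7

1 → fault, frames [1]
2 → fault, frames [1, 2]
1 → hit
2 → hit
6 → fault, frames [1, 2, 6]
1 → hit
8 → fault, evict 1, frames [2, 6, 8]
1 → fault, evict 2, frames [6, 8, 1]
8 → hit
0 → fault, evict 6, frames [8, 1, 0]
8 → hit
2 → fault, evict 8, frames [1, 0, 2]
Page faults: 7.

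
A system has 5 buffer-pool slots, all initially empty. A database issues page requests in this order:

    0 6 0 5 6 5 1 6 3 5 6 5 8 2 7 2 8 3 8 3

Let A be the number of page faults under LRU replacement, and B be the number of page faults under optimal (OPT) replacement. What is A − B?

1

Under LRU: F F . F . . F . F . . . F F F . . F . . → 9 faults.
Under OPT: F F . F . . F . F . . . F F F . . . . . → 8 faults.
A − B = 9 − 8 = 1.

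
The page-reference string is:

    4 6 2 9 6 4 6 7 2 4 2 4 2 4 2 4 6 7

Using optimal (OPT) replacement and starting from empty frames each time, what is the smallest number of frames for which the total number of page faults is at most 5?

f=1: 18 faults
f=2: 9 faults
f=3: 7 faults
f=4: 5 faults
f=5: 5 faults
Smallest f with faults ≤ 5 is 4.

4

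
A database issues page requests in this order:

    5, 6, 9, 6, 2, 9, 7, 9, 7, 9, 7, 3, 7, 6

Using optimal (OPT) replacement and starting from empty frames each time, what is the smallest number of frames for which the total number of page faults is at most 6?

f=1: 14 faults
f=2: 7 faults
f=3: 6 faults
f=4: 6 faults
f=5: 6 faults
f=6: 6 faults
Smallest f with faults ≤ 6 is 3.

3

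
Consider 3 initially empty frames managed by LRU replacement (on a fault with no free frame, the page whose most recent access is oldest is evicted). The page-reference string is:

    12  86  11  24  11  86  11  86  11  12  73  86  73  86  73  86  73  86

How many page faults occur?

12 -> fault, frames {12}
86 -> fault, frames {12,86}
11 -> fault, frames {12,86,11}
24 -> fault, evict 12, frames {86,11,24}
11 -> hit
86 -> hit
11 -> hit
86 -> hit
11 -> hit
12 -> fault, evict 24, frames {86,11,12}
73 -> fault, evict 86, frames {11,12,73}
86 -> fault, evict 11, frames {12,73,86}
73 -> hit
86 -> hit
73 -> hit
86 -> hit
73 -> hit
86 -> hit
Page faults: 7.

7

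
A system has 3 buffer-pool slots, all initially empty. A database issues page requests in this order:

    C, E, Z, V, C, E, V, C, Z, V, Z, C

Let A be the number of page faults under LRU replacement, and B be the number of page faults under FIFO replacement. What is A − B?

Under LRU: F F F F F F . . F . . . → 7 faults.
Under FIFO: F F F F F F . . F F . F → 9 faults.
A − B = 7 − 9 = -2.

-2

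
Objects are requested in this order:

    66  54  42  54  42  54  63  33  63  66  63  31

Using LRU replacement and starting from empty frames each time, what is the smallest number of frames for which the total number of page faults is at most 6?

5

f=1: 12 faults
f=2: 7 faults
f=3: 7 faults
f=4: 7 faults
f=5: 6 faults
f=6: 6 faults
Smallest f with faults ≤ 6 is 5.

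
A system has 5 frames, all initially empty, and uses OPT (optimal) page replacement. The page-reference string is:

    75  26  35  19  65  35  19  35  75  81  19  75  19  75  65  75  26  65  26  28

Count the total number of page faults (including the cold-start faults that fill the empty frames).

75: fault, frames [75]
26: fault, frames [75, 26]
35: fault, frames [75, 26, 35]
19: fault, frames [75, 26, 35, 19]
65: fault, frames [75, 26, 35, 19, 65]
35: hit
19: hit
35: hit
75: hit
81: fault, evict 35, frames [75, 26, 19, 65, 81]
19: hit
75: hit
19: hit
75: hit
65: hit
75: hit
26: hit
65: hit
26: hit
28: fault, evict 81, frames [75, 26, 19, 65, 28]
Page faults: 7.

7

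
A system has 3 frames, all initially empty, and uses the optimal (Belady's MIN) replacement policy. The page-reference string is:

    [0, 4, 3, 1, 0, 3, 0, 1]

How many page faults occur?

4

0: fault, frames (0)
4: fault, frames (0 4)
3: fault, frames (0 4 3)
1: fault, evict 4, frames (0 3 1)
0: hit
3: hit
0: hit
1: hit
Page faults: 4.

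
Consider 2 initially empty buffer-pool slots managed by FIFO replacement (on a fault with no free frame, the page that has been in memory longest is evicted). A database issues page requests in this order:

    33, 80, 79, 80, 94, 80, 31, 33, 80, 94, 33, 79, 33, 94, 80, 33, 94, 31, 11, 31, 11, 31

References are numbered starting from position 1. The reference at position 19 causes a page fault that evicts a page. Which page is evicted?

94

pos 1: 33 -> fault, frames (33)
pos 2: 80 -> fault, frames (33 80)
pos 3: 79 -> fault, evict 33, frames (80 79)
pos 4: 80 -> hit
pos 5: 94 -> fault, evict 80, frames (79 94)
pos 6: 80 -> fault, evict 79, frames (94 80)
pos 7: 31 -> fault, evict 94, frames (80 31)
pos 8: 33 -> fault, evict 80, frames (31 33)
pos 9: 80 -> fault, evict 31, frames (33 80)
pos 10: 94 -> fault, evict 33, frames (80 94)
pos 11: 33 -> fault, evict 80, frames (94 33)
pos 12: 79 -> fault, evict 94, frames (33 79)
pos 13: 33 -> hit
pos 14: 94 -> fault, evict 33, frames (79 94)
pos 15: 80 -> fault, evict 79, frames (94 80)
pos 16: 33 -> fault, evict 94, frames (80 33)
pos 17: 94 -> fault, evict 80, frames (33 94)
pos 18: 31 -> fault, evict 33, frames (94 31)
pos 19: 11 -> fault, evict 94, frames (31 11)
At position 19, page 94 is evicted.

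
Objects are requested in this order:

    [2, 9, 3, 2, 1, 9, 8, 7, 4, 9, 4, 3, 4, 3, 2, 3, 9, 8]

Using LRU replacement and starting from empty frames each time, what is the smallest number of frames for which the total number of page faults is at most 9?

6

f=1: 18 faults
f=2: 14 faults
f=3: 13 faults
f=4: 10 faults
f=5: 10 faults
f=6: 9 faults
f=7: 7 faults
Smallest f with faults ≤ 9 is 6.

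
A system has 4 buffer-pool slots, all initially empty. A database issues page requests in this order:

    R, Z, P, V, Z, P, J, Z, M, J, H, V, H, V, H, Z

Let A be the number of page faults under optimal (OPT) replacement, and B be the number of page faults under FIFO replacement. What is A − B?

-1

Under OPT: F F F F . . F . F . F . . . . . → 7 faults.
Under FIFO: F F F F . . F . F . F . . . . F → 8 faults.
A − B = 7 − 8 = -1.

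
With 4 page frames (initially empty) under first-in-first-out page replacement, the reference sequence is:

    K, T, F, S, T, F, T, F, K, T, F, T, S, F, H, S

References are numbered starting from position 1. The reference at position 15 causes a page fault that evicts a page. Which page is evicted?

pos 1: K → miss, frames {K}
pos 2: T → miss, frames {K,T}
pos 3: F → miss, frames {K,T,F}
pos 4: S → miss, frames {K,T,F,S}
pos 5: T → hit
pos 6: F → hit
pos 7: T → hit
pos 8: F → hit
pos 9: K → hit
pos 10: T → hit
pos 11: F → hit
pos 12: T → hit
pos 13: S → hit
pos 14: F → hit
pos 15: H → miss, evict K, frames {T,F,S,H}
At position 15, page K is evicted.

K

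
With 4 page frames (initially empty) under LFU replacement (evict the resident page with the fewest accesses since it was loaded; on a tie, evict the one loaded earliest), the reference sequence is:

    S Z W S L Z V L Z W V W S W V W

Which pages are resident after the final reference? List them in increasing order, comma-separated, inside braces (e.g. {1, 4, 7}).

{S, V, W, Z}

S: miss, frames [S]
Z: miss, frames [S, Z]
W: miss, frames [S, Z, W]
S: hit
L: miss, frames [S, Z, W, L]
Z: hit
V: miss, evict W, frames [S, Z, L, V]
L: hit
Z: hit
W: miss, evict V, frames [S, Z, L, W]
V: miss, evict W, frames [S, Z, L, V]
W: miss, evict V, frames [S, Z, L, W]
S: hit
W: hit
V: miss, evict L, frames [S, Z, W, V]
W: hit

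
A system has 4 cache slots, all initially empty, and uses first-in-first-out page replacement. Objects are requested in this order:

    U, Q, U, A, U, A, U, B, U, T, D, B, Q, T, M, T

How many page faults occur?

8

U → fault, frames [U]
Q → fault, frames [U, Q]
U → hit
A → fault, frames [U, Q, A]
U → hit
A → hit
U → hit
B → fault, frames [U, Q, A, B]
U → hit
T → fault, evict U, frames [Q, A, B, T]
D → fault, evict Q, frames [A, B, T, D]
B → hit
Q → fault, evict A, frames [B, T, D, Q]
T → hit
M → fault, evict B, frames [T, D, Q, M]
T → hit
Page faults: 8.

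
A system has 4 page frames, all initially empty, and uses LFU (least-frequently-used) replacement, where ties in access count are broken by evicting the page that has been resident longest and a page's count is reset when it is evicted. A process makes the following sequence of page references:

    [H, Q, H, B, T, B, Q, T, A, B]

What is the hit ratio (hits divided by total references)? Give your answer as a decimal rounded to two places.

H: miss, frames (H)
Q: miss, frames (H Q)
H: hit
B: miss, frames (H Q B)
T: miss, frames (H Q B T)
B: hit
Q: hit
T: hit
A: miss, evict H, frames (Q B T A)
B: hit
Hits: 5 of 10 references → 5/10 = 0.5000.

0.50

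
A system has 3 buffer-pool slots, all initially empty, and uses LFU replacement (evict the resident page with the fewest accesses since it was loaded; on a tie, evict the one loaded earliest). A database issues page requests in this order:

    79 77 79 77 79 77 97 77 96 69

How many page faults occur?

5

79 → fault, frames (79)
77 → fault, frames (79 77)
79 → hit
77 → hit
79 → hit
77 → hit
97 → fault, frames (79 77 97)
77 → hit
96 → fault, evict 97, frames (79 77 96)
69 → fault, evict 96, frames (79 77 69)
Page faults: 5.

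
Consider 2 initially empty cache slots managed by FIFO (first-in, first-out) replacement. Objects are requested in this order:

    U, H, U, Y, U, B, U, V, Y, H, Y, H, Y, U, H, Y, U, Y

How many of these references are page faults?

U -> fault, frames [U]
H -> fault, frames [U, H]
U -> hit
Y -> fault, evict U, frames [H, Y]
U -> fault, evict H, frames [Y, U]
B -> fault, evict Y, frames [U, B]
U -> hit
V -> fault, evict U, frames [B, V]
Y -> fault, evict B, frames [V, Y]
H -> fault, evict V, frames [Y, H]
Y -> hit
H -> hit
Y -> hit
U -> fault, evict Y, frames [H, U]
H -> hit
Y -> fault, evict H, frames [U, Y]
U -> hit
Y -> hit
Page faults: 10.

10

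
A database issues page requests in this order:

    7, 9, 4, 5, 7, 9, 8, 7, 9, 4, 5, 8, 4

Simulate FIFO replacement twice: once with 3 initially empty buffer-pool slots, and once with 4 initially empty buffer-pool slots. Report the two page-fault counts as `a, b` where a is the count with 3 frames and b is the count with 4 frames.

3 frames: F F F F F F F . . F F . . → 9 faults.
4 frames: F F F F . . F F F F F F . → 10 faults.
10 > 9: adding a frame increased faults — Belady's anomaly.

9, 10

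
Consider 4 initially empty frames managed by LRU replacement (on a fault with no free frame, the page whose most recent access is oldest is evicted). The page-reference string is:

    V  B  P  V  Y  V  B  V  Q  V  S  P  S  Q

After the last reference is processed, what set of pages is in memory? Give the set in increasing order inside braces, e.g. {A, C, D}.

{P, Q, S, V}

V: miss, frames (V)
B: miss, frames (V B)
P: miss, frames (V B P)
V: hit
Y: miss, frames (B P V Y)
V: hit
B: hit
V: hit
Q: miss, evict P, frames (Y B V Q)
V: hit
S: miss, evict Y, frames (B Q V S)
P: miss, evict B, frames (Q V S P)
S: hit
Q: hit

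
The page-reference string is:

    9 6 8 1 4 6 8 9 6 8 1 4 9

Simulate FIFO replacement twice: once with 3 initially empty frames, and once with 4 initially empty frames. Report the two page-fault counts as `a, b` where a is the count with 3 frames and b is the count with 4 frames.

3 frames: F F F F F F F F . . F F . → 10 faults.
4 frames: F F F F F . . F F F F F F → 11 faults.
11 > 10: adding a frame increased faults — Belady's anomaly.

10, 11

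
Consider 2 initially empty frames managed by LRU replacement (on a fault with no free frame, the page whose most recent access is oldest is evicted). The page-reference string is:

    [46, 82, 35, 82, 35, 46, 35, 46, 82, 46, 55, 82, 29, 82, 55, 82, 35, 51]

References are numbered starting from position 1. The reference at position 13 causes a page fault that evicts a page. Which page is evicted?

pos 1: 46 -> fault, frames (46)
pos 2: 82 -> fault, frames (46 82)
pos 3: 35 -> fault, evict 46, frames (82 35)
pos 4: 82 -> hit
pos 5: 35 -> hit
pos 6: 46 -> fault, evict 82, frames (35 46)
pos 7: 35 -> hit
pos 8: 46 -> hit
pos 9: 82 -> fault, evict 35, frames (46 82)
pos 10: 46 -> hit
pos 11: 55 -> fault, evict 82, frames (46 55)
pos 12: 82 -> fault, evict 46, frames (55 82)
pos 13: 29 -> fault, evict 55, frames (82 29)
At position 13, page 55 is evicted.

55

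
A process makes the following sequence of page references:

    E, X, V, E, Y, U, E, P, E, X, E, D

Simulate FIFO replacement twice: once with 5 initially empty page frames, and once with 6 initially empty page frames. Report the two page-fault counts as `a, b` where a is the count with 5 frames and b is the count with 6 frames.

9, 7

5 frames: F F F . F F . F F F . F → 9 faults.
6 frames: F F F . F F . F . . . F → 7 faults.
7 < 9: adding a frame reduced faults, as is typical.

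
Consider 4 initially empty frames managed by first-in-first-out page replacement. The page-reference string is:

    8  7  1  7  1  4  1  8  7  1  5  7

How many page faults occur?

5

8 -> miss, frames [8]
7 -> miss, frames [8, 7]
1 -> miss, frames [8, 7, 1]
7 -> hit
1 -> hit
4 -> miss, frames [8, 7, 1, 4]
1 -> hit
8 -> hit
7 -> hit
1 -> hit
5 -> miss, evict 8, frames [7, 1, 4, 5]
7 -> hit
Page faults: 5.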